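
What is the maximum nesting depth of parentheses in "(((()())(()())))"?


Input: "(((()())(()())))"
Tracking depth:
  Position 0 '(': depth becomes 1
  Position 1 '(': depth becomes 2
  Position 2 '(': depth becomes 3
  Position 3 '(': depth becomes 4
  Position 4 ')': depth becomes 3
  Position 5 '(': depth becomes 4
  Position 6 ')': depth becomes 3
  Position 7 ')': depth becomes 2
  Position 8 '(': depth becomes 3
  Position 9 '(': depth becomes 4
  Position 10 ')': depth becomes 3
  Position 11 '(': depth becomes 4
  Position 12 ')': depth becomes 3
  Position 13 ')': depth becomes 2
  Position 14 ')': depth becomes 1
  Position 15 ')': depth becomes 0
Maximum depth reached: 4

4


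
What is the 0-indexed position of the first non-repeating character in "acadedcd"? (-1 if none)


Input: acadedcd
Character frequencies:
  'a': 2
  'c': 2
  'd': 3
  'e': 1
Scanning left to right for freq == 1:
  Position 0 ('a'): freq=2, skip
  Position 1 ('c'): freq=2, skip
  Position 2 ('a'): freq=2, skip
  Position 3 ('d'): freq=3, skip
  Position 4 ('e'): unique! => answer = 4

4


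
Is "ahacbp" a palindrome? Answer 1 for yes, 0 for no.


Input: ahacbp
Reversed: pbcaha
  Compare pos 0 ('a') with pos 5 ('p'): MISMATCH
  Compare pos 1 ('h') with pos 4 ('b'): MISMATCH
  Compare pos 2 ('a') with pos 3 ('c'): MISMATCH
Result: not a palindrome

0


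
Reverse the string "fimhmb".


Input: fimhmb
Reading characters right to left:
  Position 5: 'b'
  Position 4: 'm'
  Position 3: 'h'
  Position 2: 'm'
  Position 1: 'i'
  Position 0: 'f'
Reversed: bmhmif

bmhmif


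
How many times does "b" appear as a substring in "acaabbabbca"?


Searching for "b" in "acaabbabbca"
Scanning each position:
  Position 0: "a" => no
  Position 1: "c" => no
  Position 2: "a" => no
  Position 3: "a" => no
  Position 4: "b" => MATCH
  Position 5: "b" => MATCH
  Position 6: "a" => no
  Position 7: "b" => MATCH
  Position 8: "b" => MATCH
  Position 9: "c" => no
  Position 10: "a" => no
Total occurrences: 4

4


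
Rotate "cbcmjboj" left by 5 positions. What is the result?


Input: "cbcmjboj", rotate left by 5
First 5 characters: "cbcmj"
Remaining characters: "boj"
Concatenate remaining + first: "boj" + "cbcmj" = "bojcbcmj"

bojcbcmj


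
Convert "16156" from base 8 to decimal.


Input: "16156" in base 8
Positional expansion:
  Digit '1' (value 1) x 8^4 = 4096
  Digit '6' (value 6) x 8^3 = 3072
  Digit '1' (value 1) x 8^2 = 64
  Digit '5' (value 5) x 8^1 = 40
  Digit '6' (value 6) x 8^0 = 6
Sum = 7278

7278


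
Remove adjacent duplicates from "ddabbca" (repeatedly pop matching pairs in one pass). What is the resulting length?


Input: ddabbca
Stack-based adjacent duplicate removal:
  Read 'd': push. Stack: d
  Read 'd': matches stack top 'd' => pop. Stack: (empty)
  Read 'a': push. Stack: a
  Read 'b': push. Stack: ab
  Read 'b': matches stack top 'b' => pop. Stack: a
  Read 'c': push. Stack: ac
  Read 'a': push. Stack: aca
Final stack: "aca" (length 3)

3


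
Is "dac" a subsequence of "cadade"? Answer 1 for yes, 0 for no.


Check if "dac" is a subsequence of "cadade"
Greedy scan:
  Position 0 ('c'): no match needed
  Position 1 ('a'): no match needed
  Position 2 ('d'): matches sub[0] = 'd'
  Position 3 ('a'): matches sub[1] = 'a'
  Position 4 ('d'): no match needed
  Position 5 ('e'): no match needed
Only matched 2/3 characters => not a subsequence

0


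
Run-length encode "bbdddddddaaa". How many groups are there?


Input: bbdddddddaaa
Scanning for consecutive runs:
  Group 1: 'b' x 2 (positions 0-1)
  Group 2: 'd' x 7 (positions 2-8)
  Group 3: 'a' x 3 (positions 9-11)
Total groups: 3

3


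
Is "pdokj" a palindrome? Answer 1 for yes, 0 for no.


Input: pdokj
Reversed: jkodp
  Compare pos 0 ('p') with pos 4 ('j'): MISMATCH
  Compare pos 1 ('d') with pos 3 ('k'): MISMATCH
Result: not a palindrome

0


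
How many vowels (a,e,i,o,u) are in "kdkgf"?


Input: kdkgf
Checking each character:
  'k' at position 0: consonant
  'd' at position 1: consonant
  'k' at position 2: consonant
  'g' at position 3: consonant
  'f' at position 4: consonant
Total vowels: 0

0


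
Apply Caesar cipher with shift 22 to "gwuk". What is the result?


Caesar cipher: shift "gwuk" by 22
  'g' (pos 6) + 22 = pos 2 = 'c'
  'w' (pos 22) + 22 = pos 18 = 's'
  'u' (pos 20) + 22 = pos 16 = 'q'
  'k' (pos 10) + 22 = pos 6 = 'g'
Result: csqg

csqg


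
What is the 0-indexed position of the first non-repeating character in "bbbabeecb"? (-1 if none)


Input: bbbabeecb
Character frequencies:
  'a': 1
  'b': 5
  'c': 1
  'e': 2
Scanning left to right for freq == 1:
  Position 0 ('b'): freq=5, skip
  Position 1 ('b'): freq=5, skip
  Position 2 ('b'): freq=5, skip
  Position 3 ('a'): unique! => answer = 3

3


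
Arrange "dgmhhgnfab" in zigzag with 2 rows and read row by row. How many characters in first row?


Zigzag "dgmhhgnfab" into 2 rows:
Placing characters:
  'd' => row 0
  'g' => row 1
  'm' => row 0
  'h' => row 1
  'h' => row 0
  'g' => row 1
  'n' => row 0
  'f' => row 1
  'a' => row 0
  'b' => row 1
Rows:
  Row 0: "dmhna"
  Row 1: "ghgfb"
First row length: 5

5


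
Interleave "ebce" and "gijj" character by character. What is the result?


Interleaving "ebce" and "gijj":
  Position 0: 'e' from first, 'g' from second => "eg"
  Position 1: 'b' from first, 'i' from second => "bi"
  Position 2: 'c' from first, 'j' from second => "cj"
  Position 3: 'e' from first, 'j' from second => "ej"
Result: egbicjej

egbicjej


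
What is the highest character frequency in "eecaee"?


Input: eecaee
Character counts:
  'a': 1
  'c': 1
  'e': 4
Maximum frequency: 4

4


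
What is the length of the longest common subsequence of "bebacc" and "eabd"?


LCS of "bebacc" and "eabd"
DP table:
           e    a    b    d
      0    0    0    0    0
  b   0    0    0    1    1
  e   0    1    1    1    1
  b   0    1    1    2    2
  a   0    1    2    2    2
  c   0    1    2    2    2
  c   0    1    2    2    2
LCS length = dp[6][4] = 2

2


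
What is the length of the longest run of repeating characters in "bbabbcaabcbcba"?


Input: "bbabbcaabcbcba"
Scanning for longest run:
  Position 1 ('b'): continues run of 'b', length=2
  Position 2 ('a'): new char, reset run to 1
  Position 3 ('b'): new char, reset run to 1
  Position 4 ('b'): continues run of 'b', length=2
  Position 5 ('c'): new char, reset run to 1
  Position 6 ('a'): new char, reset run to 1
  Position 7 ('a'): continues run of 'a', length=2
  Position 8 ('b'): new char, reset run to 1
  Position 9 ('c'): new char, reset run to 1
  Position 10 ('b'): new char, reset run to 1
  Position 11 ('c'): new char, reset run to 1
  Position 12 ('b'): new char, reset run to 1
  Position 13 ('a'): new char, reset run to 1
Longest run: 'b' with length 2

2


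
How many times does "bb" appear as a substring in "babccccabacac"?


Searching for "bb" in "babccccabacac"
Scanning each position:
  Position 0: "ba" => no
  Position 1: "ab" => no
  Position 2: "bc" => no
  Position 3: "cc" => no
  Position 4: "cc" => no
  Position 5: "cc" => no
  Position 6: "ca" => no
  Position 7: "ab" => no
  Position 8: "ba" => no
  Position 9: "ac" => no
  Position 10: "ca" => no
  Position 11: "ac" => no
Total occurrences: 0

0


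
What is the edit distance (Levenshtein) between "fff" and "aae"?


Computing edit distance: "fff" -> "aae"
DP table:
           a    a    e
      0    1    2    3
  f   1    1    2    3
  f   2    2    2    3
  f   3    3    3    3
Edit distance = dp[3][3] = 3

3


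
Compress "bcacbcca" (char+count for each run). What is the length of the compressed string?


Input: bcacbcca
Runs:
  'b' x 1 => "b1"
  'c' x 1 => "c1"
  'a' x 1 => "a1"
  'c' x 1 => "c1"
  'b' x 1 => "b1"
  'c' x 2 => "c2"
  'a' x 1 => "a1"
Compressed: "b1c1a1c1b1c2a1"
Compressed length: 14

14


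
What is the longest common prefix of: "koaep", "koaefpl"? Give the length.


Words: koaep, koaefpl
  Position 0: all 'k' => match
  Position 1: all 'o' => match
  Position 2: all 'a' => match
  Position 3: all 'e' => match
  Position 4: ('p', 'f') => mismatch, stop
LCP = "koae" (length 4)

4


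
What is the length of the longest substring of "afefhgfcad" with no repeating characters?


Input: "afefhgfcad"
Sliding window (track last position of each char):
  Position 0 ('a'): window [0,0] length 1 -- new best
  Position 1 ('f'): window [0,1] length 2 -- new best
  Position 2 ('e'): window [0,2] length 3 -- new best
  Position 3 ('f'): repeat (last at 1), move window start to 2
  Position 3 ('f'): window [2,3] length 2
  Position 4 ('h'): window [2,4] length 3
  Position 5 ('g'): window [2,5] length 4 -- new best
  Position 6 ('f'): repeat (last at 3), move window start to 4
  Position 6 ('f'): window [4,6] length 3
  Position 7 ('c'): window [4,7] length 4
  Position 8 ('a'): window [4,8] length 5 -- new best
  Position 9 ('d'): window [4,9] length 6 -- new best
Longest substring with no repeats: "hgfcad" with length 6

6


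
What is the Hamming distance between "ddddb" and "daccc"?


Comparing "ddddb" and "daccc" position by position:
  Position 0: 'd' vs 'd' => same
  Position 1: 'd' vs 'a' => differ
  Position 2: 'd' vs 'c' => differ
  Position 3: 'd' vs 'c' => differ
  Position 4: 'b' vs 'c' => differ
Total differences (Hamming distance): 4

4


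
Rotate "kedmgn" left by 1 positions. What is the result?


Input: "kedmgn", rotate left by 1
First 1 characters: "k"
Remaining characters: "edmgn"
Concatenate remaining + first: "edmgn" + "k" = "edmgnk"

edmgnk


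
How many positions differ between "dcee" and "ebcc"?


Comparing "dcee" and "ebcc" position by position:
  Position 0: 'd' vs 'e' => DIFFER
  Position 1: 'c' vs 'b' => DIFFER
  Position 2: 'e' vs 'c' => DIFFER
  Position 3: 'e' vs 'c' => DIFFER
Positions that differ: 4

4


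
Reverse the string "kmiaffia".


Input: kmiaffia
Reading characters right to left:
  Position 7: 'a'
  Position 6: 'i'
  Position 5: 'f'
  Position 4: 'f'
  Position 3: 'a'
  Position 2: 'i'
  Position 1: 'm'
  Position 0: 'k'
Reversed: aiffaimk

aiffaimk


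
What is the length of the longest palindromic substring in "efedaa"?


Input: "efedaa"
Checking substrings for palindromes:
  [0:3] "efe" (len 3) => palindrome
  [4:6] "aa" (len 2) => palindrome
Longest palindromic substring: "efe" with length 3

3


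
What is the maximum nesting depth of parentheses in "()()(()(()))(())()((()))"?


Input: "()()(()(()))(())()((()))"
Tracking depth:
  Position 0 '(': depth becomes 1
  Position 1 ')': depth becomes 0
  Position 2 '(': depth becomes 1
  Position 3 ')': depth becomes 0
  Position 4 '(': depth becomes 1
  Position 5 '(': depth becomes 2
  Position 6 ')': depth becomes 1
  Position 7 '(': depth becomes 2
  Position 8 '(': depth becomes 3
  Position 9 ')': depth becomes 2
  Position 10 ')': depth becomes 1
  Position 11 ')': depth becomes 0
  Position 12 '(': depth becomes 1
  Position 13 '(': depth becomes 2
  Position 14 ')': depth becomes 1
  Position 15 ')': depth becomes 0
  Position 16 '(': depth becomes 1
  Position 17 ')': depth becomes 0
  Position 18 '(': depth becomes 1
  Position 19 '(': depth becomes 2
  Position 20 '(': depth becomes 3
  Position 21 ')': depth becomes 2
  Position 22 ')': depth becomes 1
  Position 23 ')': depth becomes 0
Maximum depth reached: 3

3


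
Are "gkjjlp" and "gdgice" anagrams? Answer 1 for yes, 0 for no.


Strings: "gkjjlp", "gdgice"
Sorted first:  gjjklp
Sorted second: cdeggi
Differ at position 0: 'g' vs 'c' => not anagrams

0


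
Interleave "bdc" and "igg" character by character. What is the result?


Interleaving "bdc" and "igg":
  Position 0: 'b' from first, 'i' from second => "bi"
  Position 1: 'd' from first, 'g' from second => "dg"
  Position 2: 'c' from first, 'g' from second => "cg"
Result: bidgcg

bidgcg


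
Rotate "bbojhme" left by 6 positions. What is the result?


Input: "bbojhme", rotate left by 6
First 6 characters: "bbojhm"
Remaining characters: "e"
Concatenate remaining + first: "e" + "bbojhm" = "ebbojhm"

ebbojhm


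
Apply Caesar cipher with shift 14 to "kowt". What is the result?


Caesar cipher: shift "kowt" by 14
  'k' (pos 10) + 14 = pos 24 = 'y'
  'o' (pos 14) + 14 = pos 2 = 'c'
  'w' (pos 22) + 14 = pos 10 = 'k'
  't' (pos 19) + 14 = pos 7 = 'h'
Result: yckh

yckh


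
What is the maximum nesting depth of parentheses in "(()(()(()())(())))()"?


Input: "(()(()(()())(())))()"
Tracking depth:
  Position 0 '(': depth becomes 1
  Position 1 '(': depth becomes 2
  Position 2 ')': depth becomes 1
  Position 3 '(': depth becomes 2
  Position 4 '(': depth becomes 3
  Position 5 ')': depth becomes 2
  Position 6 '(': depth becomes 3
  Position 7 '(': depth becomes 4
  Position 8 ')': depth becomes 3
  Position 9 '(': depth becomes 4
  Position 10 ')': depth becomes 3
  Position 11 ')': depth becomes 2
  Position 12 '(': depth becomes 3
  Position 13 '(': depth becomes 4
  Position 14 ')': depth becomes 3
  Position 15 ')': depth becomes 2
  Position 16 ')': depth becomes 1
  Position 17 ')': depth becomes 0
  Position 18 '(': depth becomes 1
  Position 19 ')': depth becomes 0
Maximum depth reached: 4

4


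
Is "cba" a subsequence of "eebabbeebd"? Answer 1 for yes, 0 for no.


Check if "cba" is a subsequence of "eebabbeebd"
Greedy scan:
  Position 0 ('e'): no match needed
  Position 1 ('e'): no match needed
  Position 2 ('b'): no match needed
  Position 3 ('a'): no match needed
  Position 4 ('b'): no match needed
  Position 5 ('b'): no match needed
  Position 6 ('e'): no match needed
  Position 7 ('e'): no match needed
  Position 8 ('b'): no match needed
  Position 9 ('d'): no match needed
Only matched 0/3 characters => not a subsequence

0


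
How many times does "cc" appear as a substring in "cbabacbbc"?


Searching for "cc" in "cbabacbbc"
Scanning each position:
  Position 0: "cb" => no
  Position 1: "ba" => no
  Position 2: "ab" => no
  Position 3: "ba" => no
  Position 4: "ac" => no
  Position 5: "cb" => no
  Position 6: "bb" => no
  Position 7: "bc" => no
Total occurrences: 0

0


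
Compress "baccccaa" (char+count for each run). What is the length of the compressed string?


Input: baccccaa
Runs:
  'b' x 1 => "b1"
  'a' x 1 => "a1"
  'c' x 4 => "c4"
  'a' x 2 => "a2"
Compressed: "b1a1c4a2"
Compressed length: 8

8


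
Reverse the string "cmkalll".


Input: cmkalll
Reading characters right to left:
  Position 6: 'l'
  Position 5: 'l'
  Position 4: 'l'
  Position 3: 'a'
  Position 2: 'k'
  Position 1: 'm'
  Position 0: 'c'
Reversed: lllakmc

lllakmc


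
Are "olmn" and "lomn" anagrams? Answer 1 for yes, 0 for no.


Strings: "olmn", "lomn"
Sorted first:  lmno
Sorted second: lmno
Sorted forms match => anagrams

1


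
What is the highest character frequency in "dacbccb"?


Input: dacbccb
Character counts:
  'a': 1
  'b': 2
  'c': 3
  'd': 1
Maximum frequency: 3

3


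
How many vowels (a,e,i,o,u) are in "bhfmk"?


Input: bhfmk
Checking each character:
  'b' at position 0: consonant
  'h' at position 1: consonant
  'f' at position 2: consonant
  'm' at position 3: consonant
  'k' at position 4: consonant
Total vowels: 0

0


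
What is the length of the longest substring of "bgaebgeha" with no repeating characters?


Input: "bgaebgeha"
Sliding window (track last position of each char):
  Position 0 ('b'): window [0,0] length 1 -- new best
  Position 1 ('g'): window [0,1] length 2 -- new best
  Position 2 ('a'): window [0,2] length 3 -- new best
  Position 3 ('e'): window [0,3] length 4 -- new best
  Position 4 ('b'): repeat (last at 0), move window start to 1
  Position 4 ('b'): window [1,4] length 4
  Position 5 ('g'): repeat (last at 1), move window start to 2
  Position 5 ('g'): window [2,5] length 4
  Position 6 ('e'): repeat (last at 3), move window start to 4
  Position 6 ('e'): window [4,6] length 3
  Position 7 ('h'): window [4,7] length 4
  Position 8 ('a'): window [4,8] length 5 -- new best
Longest substring with no repeats: "bgeha" with length 5

5


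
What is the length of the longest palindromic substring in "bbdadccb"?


Input: "bbdadccb"
Checking substrings for palindromes:
  [2:5] "dad" (len 3) => palindrome
  [0:2] "bb" (len 2) => palindrome
  [5:7] "cc" (len 2) => palindrome
Longest palindromic substring: "dad" with length 3

3


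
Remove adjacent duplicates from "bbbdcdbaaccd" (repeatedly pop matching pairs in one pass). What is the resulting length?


Input: bbbdcdbaaccd
Stack-based adjacent duplicate removal:
  Read 'b': push. Stack: b
  Read 'b': matches stack top 'b' => pop. Stack: (empty)
  Read 'b': push. Stack: b
  Read 'd': push. Stack: bd
  Read 'c': push. Stack: bdc
  Read 'd': push. Stack: bdcd
  Read 'b': push. Stack: bdcdb
  Read 'a': push. Stack: bdcdba
  Read 'a': matches stack top 'a' => pop. Stack: bdcdb
  Read 'c': push. Stack: bdcdbc
  Read 'c': matches stack top 'c' => pop. Stack: bdcdb
  Read 'd': push. Stack: bdcdbd
Final stack: "bdcdbd" (length 6)

6


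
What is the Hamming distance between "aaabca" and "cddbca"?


Comparing "aaabca" and "cddbca" position by position:
  Position 0: 'a' vs 'c' => differ
  Position 1: 'a' vs 'd' => differ
  Position 2: 'a' vs 'd' => differ
  Position 3: 'b' vs 'b' => same
  Position 4: 'c' vs 'c' => same
  Position 5: 'a' vs 'a' => same
Total differences (Hamming distance): 3

3


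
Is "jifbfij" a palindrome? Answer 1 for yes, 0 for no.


Input: jifbfij
Reversed: jifbfij
  Compare pos 0 ('j') with pos 6 ('j'): match
  Compare pos 1 ('i') with pos 5 ('i'): match
  Compare pos 2 ('f') with pos 4 ('f'): match
Result: palindrome

1


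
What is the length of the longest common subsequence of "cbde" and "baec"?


LCS of "cbde" and "baec"
DP table:
           b    a    e    c
      0    0    0    0    0
  c   0    0    0    0    1
  b   0    1    1    1    1
  d   0    1    1    1    1
  e   0    1    1    2    2
LCS length = dp[4][4] = 2

2


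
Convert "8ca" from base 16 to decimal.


Input: "8ca" in base 16
Positional expansion:
  Digit '8' (value 8) x 16^2 = 2048
  Digit 'c' (value 12) x 16^1 = 192
  Digit 'a' (value 10) x 16^0 = 10
Sum = 2250

2250


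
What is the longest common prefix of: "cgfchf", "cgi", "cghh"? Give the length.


Words: cgfchf, cgi, cghh
  Position 0: all 'c' => match
  Position 1: all 'g' => match
  Position 2: ('f', 'i', 'h') => mismatch, stop
LCP = "cg" (length 2)

2


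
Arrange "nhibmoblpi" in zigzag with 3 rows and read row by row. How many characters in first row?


Zigzag "nhibmoblpi" into 3 rows:
Placing characters:
  'n' => row 0
  'h' => row 1
  'i' => row 2
  'b' => row 1
  'm' => row 0
  'o' => row 1
  'b' => row 2
  'l' => row 1
  'p' => row 0
  'i' => row 1
Rows:
  Row 0: "nmp"
  Row 1: "hboli"
  Row 2: "ib"
First row length: 3

3


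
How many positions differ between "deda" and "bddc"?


Comparing "deda" and "bddc" position by position:
  Position 0: 'd' vs 'b' => DIFFER
  Position 1: 'e' vs 'd' => DIFFER
  Position 2: 'd' vs 'd' => same
  Position 3: 'a' vs 'c' => DIFFER
Positions that differ: 3

3


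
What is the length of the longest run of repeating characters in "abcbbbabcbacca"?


Input: "abcbbbabcbacca"
Scanning for longest run:
  Position 1 ('b'): new char, reset run to 1
  Position 2 ('c'): new char, reset run to 1
  Position 3 ('b'): new char, reset run to 1
  Position 4 ('b'): continues run of 'b', length=2
  Position 5 ('b'): continues run of 'b', length=3
  Position 6 ('a'): new char, reset run to 1
  Position 7 ('b'): new char, reset run to 1
  Position 8 ('c'): new char, reset run to 1
  Position 9 ('b'): new char, reset run to 1
  Position 10 ('a'): new char, reset run to 1
  Position 11 ('c'): new char, reset run to 1
  Position 12 ('c'): continues run of 'c', length=2
  Position 13 ('a'): new char, reset run to 1
Longest run: 'b' with length 3

3


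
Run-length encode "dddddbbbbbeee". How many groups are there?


Input: dddddbbbbbeee
Scanning for consecutive runs:
  Group 1: 'd' x 5 (positions 0-4)
  Group 2: 'b' x 5 (positions 5-9)
  Group 3: 'e' x 3 (positions 10-12)
Total groups: 3

3


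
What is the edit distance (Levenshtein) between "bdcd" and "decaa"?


Computing edit distance: "bdcd" -> "decaa"
DP table:
           d    e    c    a    a
      0    1    2    3    4    5
  b   1    1    2    3    4    5
  d   2    1    2    3    4    5
  c   3    2    2    2    3    4
  d   4    3    3    3    3    4
Edit distance = dp[4][5] = 4

4


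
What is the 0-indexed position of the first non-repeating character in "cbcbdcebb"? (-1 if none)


Input: cbcbdcebb
Character frequencies:
  'b': 4
  'c': 3
  'd': 1
  'e': 1
Scanning left to right for freq == 1:
  Position 0 ('c'): freq=3, skip
  Position 1 ('b'): freq=4, skip
  Position 2 ('c'): freq=3, skip
  Position 3 ('b'): freq=4, skip
  Position 4 ('d'): unique! => answer = 4

4


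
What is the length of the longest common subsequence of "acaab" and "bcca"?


LCS of "acaab" and "bcca"
DP table:
           b    c    c    a
      0    0    0    0    0
  a   0    0    0    0    1
  c   0    0    1    1    1
  a   0    0    1    1    2
  a   0    0    1    1    2
  b   0    1    1    1    2
LCS length = dp[5][4] = 2

2


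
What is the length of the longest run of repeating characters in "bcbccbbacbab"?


Input: "bcbccbbacbab"
Scanning for longest run:
  Position 1 ('c'): new char, reset run to 1
  Position 2 ('b'): new char, reset run to 1
  Position 3 ('c'): new char, reset run to 1
  Position 4 ('c'): continues run of 'c', length=2
  Position 5 ('b'): new char, reset run to 1
  Position 6 ('b'): continues run of 'b', length=2
  Position 7 ('a'): new char, reset run to 1
  Position 8 ('c'): new char, reset run to 1
  Position 9 ('b'): new char, reset run to 1
  Position 10 ('a'): new char, reset run to 1
  Position 11 ('b'): new char, reset run to 1
Longest run: 'c' with length 2

2


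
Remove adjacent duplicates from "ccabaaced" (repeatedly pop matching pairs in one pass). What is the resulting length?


Input: ccabaaced
Stack-based adjacent duplicate removal:
  Read 'c': push. Stack: c
  Read 'c': matches stack top 'c' => pop. Stack: (empty)
  Read 'a': push. Stack: a
  Read 'b': push. Stack: ab
  Read 'a': push. Stack: aba
  Read 'a': matches stack top 'a' => pop. Stack: ab
  Read 'c': push. Stack: abc
  Read 'e': push. Stack: abce
  Read 'd': push. Stack: abced
Final stack: "abced" (length 5)

5


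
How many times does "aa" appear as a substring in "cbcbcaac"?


Searching for "aa" in "cbcbcaac"
Scanning each position:
  Position 0: "cb" => no
  Position 1: "bc" => no
  Position 2: "cb" => no
  Position 3: "bc" => no
  Position 4: "ca" => no
  Position 5: "aa" => MATCH
  Position 6: "ac" => no
Total occurrences: 1

1


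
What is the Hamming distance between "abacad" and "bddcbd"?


Comparing "abacad" and "bddcbd" position by position:
  Position 0: 'a' vs 'b' => differ
  Position 1: 'b' vs 'd' => differ
  Position 2: 'a' vs 'd' => differ
  Position 3: 'c' vs 'c' => same
  Position 4: 'a' vs 'b' => differ
  Position 5: 'd' vs 'd' => same
Total differences (Hamming distance): 4

4


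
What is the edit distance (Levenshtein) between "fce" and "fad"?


Computing edit distance: "fce" -> "fad"
DP table:
           f    a    d
      0    1    2    3
  f   1    0    1    2
  c   2    1    1    2
  e   3    2    2    2
Edit distance = dp[3][3] = 2

2


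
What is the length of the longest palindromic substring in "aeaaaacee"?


Input: "aeaaaacee"
Checking substrings for palindromes:
  [2:6] "aaaa" (len 4) => palindrome
  [0:3] "aea" (len 3) => palindrome
  [2:5] "aaa" (len 3) => palindrome
  [3:6] "aaa" (len 3) => palindrome
  [2:4] "aa" (len 2) => palindrome
  [3:5] "aa" (len 2) => palindrome
Longest palindromic substring: "aaaa" with length 4

4


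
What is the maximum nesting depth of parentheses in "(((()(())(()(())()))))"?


Input: "(((()(())(()(())()))))"
Tracking depth:
  Position 0 '(': depth becomes 1
  Position 1 '(': depth becomes 2
  Position 2 '(': depth becomes 3
  Position 3 '(': depth becomes 4
  Position 4 ')': depth becomes 3
  Position 5 '(': depth becomes 4
  Position 6 '(': depth becomes 5
  Position 7 ')': depth becomes 4
  Position 8 ')': depth becomes 3
  Position 9 '(': depth becomes 4
  Position 10 '(': depth becomes 5
  Position 11 ')': depth becomes 4
  Position 12 '(': depth becomes 5
  Position 13 '(': depth becomes 6
  Position 14 ')': depth becomes 5
  Position 15 ')': depth becomes 4
  Position 16 '(': depth becomes 5
  Position 17 ')': depth becomes 4
  Position 18 ')': depth becomes 3
  Position 19 ')': depth becomes 2
  Position 20 ')': depth becomes 1
  Position 21 ')': depth becomes 0
Maximum depth reached: 6

6


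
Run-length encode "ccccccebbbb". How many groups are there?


Input: ccccccebbbb
Scanning for consecutive runs:
  Group 1: 'c' x 6 (positions 0-5)
  Group 2: 'e' x 1 (positions 6-6)
  Group 3: 'b' x 4 (positions 7-10)
Total groups: 3

3


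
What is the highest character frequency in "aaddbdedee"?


Input: aaddbdedee
Character counts:
  'a': 2
  'b': 1
  'd': 4
  'e': 3
Maximum frequency: 4

4


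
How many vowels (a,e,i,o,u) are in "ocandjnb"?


Input: ocandjnb
Checking each character:
  'o' at position 0: vowel (running total: 1)
  'c' at position 1: consonant
  'a' at position 2: vowel (running total: 2)
  'n' at position 3: consonant
  'd' at position 4: consonant
  'j' at position 5: consonant
  'n' at position 6: consonant
  'b' at position 7: consonant
Total vowels: 2

2


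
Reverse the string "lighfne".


Input: lighfne
Reading characters right to left:
  Position 6: 'e'
  Position 5: 'n'
  Position 4: 'f'
  Position 3: 'h'
  Position 2: 'g'
  Position 1: 'i'
  Position 0: 'l'
Reversed: enfhgil

enfhgil


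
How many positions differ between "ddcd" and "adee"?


Comparing "ddcd" and "adee" position by position:
  Position 0: 'd' vs 'a' => DIFFER
  Position 1: 'd' vs 'd' => same
  Position 2: 'c' vs 'e' => DIFFER
  Position 3: 'd' vs 'e' => DIFFER
Positions that differ: 3

3


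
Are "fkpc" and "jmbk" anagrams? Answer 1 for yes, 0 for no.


Strings: "fkpc", "jmbk"
Sorted first:  cfkp
Sorted second: bjkm
Differ at position 0: 'c' vs 'b' => not anagrams

0


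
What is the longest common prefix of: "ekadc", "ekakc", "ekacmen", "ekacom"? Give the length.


Words: ekadc, ekakc, ekacmen, ekacom
  Position 0: all 'e' => match
  Position 1: all 'k' => match
  Position 2: all 'a' => match
  Position 3: ('d', 'k', 'c', 'c') => mismatch, stop
LCP = "eka" (length 3)

3


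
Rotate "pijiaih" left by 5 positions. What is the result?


Input: "pijiaih", rotate left by 5
First 5 characters: "pijia"
Remaining characters: "ih"
Concatenate remaining + first: "ih" + "pijia" = "ihpijia"

ihpijia


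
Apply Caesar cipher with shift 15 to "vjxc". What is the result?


Caesar cipher: shift "vjxc" by 15
  'v' (pos 21) + 15 = pos 10 = 'k'
  'j' (pos 9) + 15 = pos 24 = 'y'
  'x' (pos 23) + 15 = pos 12 = 'm'
  'c' (pos 2) + 15 = pos 17 = 'r'
Result: kymr

kymr


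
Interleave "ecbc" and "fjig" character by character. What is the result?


Interleaving "ecbc" and "fjig":
  Position 0: 'e' from first, 'f' from second => "ef"
  Position 1: 'c' from first, 'j' from second => "cj"
  Position 2: 'b' from first, 'i' from second => "bi"
  Position 3: 'c' from first, 'g' from second => "cg"
Result: efcjbicg

efcjbicg


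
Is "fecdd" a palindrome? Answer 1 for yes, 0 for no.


Input: fecdd
Reversed: ddcef
  Compare pos 0 ('f') with pos 4 ('d'): MISMATCH
  Compare pos 1 ('e') with pos 3 ('d'): MISMATCH
Result: not a palindrome

0


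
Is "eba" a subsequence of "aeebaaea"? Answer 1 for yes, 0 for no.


Check if "eba" is a subsequence of "aeebaaea"
Greedy scan:
  Position 0 ('a'): no match needed
  Position 1 ('e'): matches sub[0] = 'e'
  Position 2 ('e'): no match needed
  Position 3 ('b'): matches sub[1] = 'b'
  Position 4 ('a'): matches sub[2] = 'a'
  Position 5 ('a'): no match needed
  Position 6 ('e'): no match needed
  Position 7 ('a'): no match needed
All 3 characters matched => is a subsequence

1


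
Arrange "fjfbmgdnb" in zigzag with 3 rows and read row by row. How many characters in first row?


Zigzag "fjfbmgdnb" into 3 rows:
Placing characters:
  'f' => row 0
  'j' => row 1
  'f' => row 2
  'b' => row 1
  'm' => row 0
  'g' => row 1
  'd' => row 2
  'n' => row 1
  'b' => row 0
Rows:
  Row 0: "fmb"
  Row 1: "jbgn"
  Row 2: "fd"
First row length: 3

3


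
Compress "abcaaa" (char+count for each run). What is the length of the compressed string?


Input: abcaaa
Runs:
  'a' x 1 => "a1"
  'b' x 1 => "b1"
  'c' x 1 => "c1"
  'a' x 3 => "a3"
Compressed: "a1b1c1a3"
Compressed length: 8

8


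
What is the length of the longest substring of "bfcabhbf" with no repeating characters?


Input: "bfcabhbf"
Sliding window (track last position of each char):
  Position 0 ('b'): window [0,0] length 1 -- new best
  Position 1 ('f'): window [0,1] length 2 -- new best
  Position 2 ('c'): window [0,2] length 3 -- new best
  Position 3 ('a'): window [0,3] length 4 -- new best
  Position 4 ('b'): repeat (last at 0), move window start to 1
  Position 4 ('b'): window [1,4] length 4
  Position 5 ('h'): window [1,5] length 5 -- new best
  Position 6 ('b'): repeat (last at 4), move window start to 5
  Position 6 ('b'): window [5,6] length 2
  Position 7 ('f'): window [5,7] length 3
Longest substring with no repeats: "fcabh" with length 5

5


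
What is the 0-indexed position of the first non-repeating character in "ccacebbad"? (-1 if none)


Input: ccacebbad
Character frequencies:
  'a': 2
  'b': 2
  'c': 3
  'd': 1
  'e': 1
Scanning left to right for freq == 1:
  Position 0 ('c'): freq=3, skip
  Position 1 ('c'): freq=3, skip
  Position 2 ('a'): freq=2, skip
  Position 3 ('c'): freq=3, skip
  Position 4 ('e'): unique! => answer = 4

4


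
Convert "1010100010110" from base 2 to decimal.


Input: "1010100010110" in base 2
Positional expansion:
  Digit '1' (value 1) x 2^12 = 4096
  Digit '0' (value 0) x 2^11 = 0
  Digit '1' (value 1) x 2^10 = 1024
  Digit '0' (value 0) x 2^9 = 0
  Digit '1' (value 1) x 2^8 = 256
  Digit '0' (value 0) x 2^7 = 0
  Digit '0' (value 0) x 2^6 = 0
  Digit '0' (value 0) x 2^5 = 0
  Digit '1' (value 1) x 2^4 = 16
  Digit '0' (value 0) x 2^3 = 0
  Digit '1' (value 1) x 2^2 = 4
  Digit '1' (value 1) x 2^1 = 2
  Digit '0' (value 0) x 2^0 = 0
Sum = 5398

5398


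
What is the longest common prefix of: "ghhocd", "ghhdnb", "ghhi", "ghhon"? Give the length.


Words: ghhocd, ghhdnb, ghhi, ghhon
  Position 0: all 'g' => match
  Position 1: all 'h' => match
  Position 2: all 'h' => match
  Position 3: ('o', 'd', 'i', 'o') => mismatch, stop
LCP = "ghh" (length 3)

3


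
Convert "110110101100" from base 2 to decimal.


Input: "110110101100" in base 2
Positional expansion:
  Digit '1' (value 1) x 2^11 = 2048
  Digit '1' (value 1) x 2^10 = 1024
  Digit '0' (value 0) x 2^9 = 0
  Digit '1' (value 1) x 2^8 = 256
  Digit '1' (value 1) x 2^7 = 128
  Digit '0' (value 0) x 2^6 = 0
  Digit '1' (value 1) x 2^5 = 32
  Digit '0' (value 0) x 2^4 = 0
  Digit '1' (value 1) x 2^3 = 8
  Digit '1' (value 1) x 2^2 = 4
  Digit '0' (value 0) x 2^1 = 0
  Digit '0' (value 0) x 2^0 = 0
Sum = 3500

3500


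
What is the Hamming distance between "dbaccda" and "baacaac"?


Comparing "dbaccda" and "baacaac" position by position:
  Position 0: 'd' vs 'b' => differ
  Position 1: 'b' vs 'a' => differ
  Position 2: 'a' vs 'a' => same
  Position 3: 'c' vs 'c' => same
  Position 4: 'c' vs 'a' => differ
  Position 5: 'd' vs 'a' => differ
  Position 6: 'a' vs 'c' => differ
Total differences (Hamming distance): 5

5


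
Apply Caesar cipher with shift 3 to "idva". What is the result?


Caesar cipher: shift "idva" by 3
  'i' (pos 8) + 3 = pos 11 = 'l'
  'd' (pos 3) + 3 = pos 6 = 'g'
  'v' (pos 21) + 3 = pos 24 = 'y'
  'a' (pos 0) + 3 = pos 3 = 'd'
Result: lgyd

lgyd


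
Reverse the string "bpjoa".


Input: bpjoa
Reading characters right to left:
  Position 4: 'a'
  Position 3: 'o'
  Position 2: 'j'
  Position 1: 'p'
  Position 0: 'b'
Reversed: aojpb

aojpb


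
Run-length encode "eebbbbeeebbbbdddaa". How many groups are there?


Input: eebbbbeeebbbbdddaa
Scanning for consecutive runs:
  Group 1: 'e' x 2 (positions 0-1)
  Group 2: 'b' x 4 (positions 2-5)
  Group 3: 'e' x 3 (positions 6-8)
  Group 4: 'b' x 4 (positions 9-12)
  Group 5: 'd' x 3 (positions 13-15)
  Group 6: 'a' x 2 (positions 16-17)
Total groups: 6

6


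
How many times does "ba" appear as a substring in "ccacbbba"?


Searching for "ba" in "ccacbbba"
Scanning each position:
  Position 0: "cc" => no
  Position 1: "ca" => no
  Position 2: "ac" => no
  Position 3: "cb" => no
  Position 4: "bb" => no
  Position 5: "bb" => no
  Position 6: "ba" => MATCH
Total occurrences: 1

1


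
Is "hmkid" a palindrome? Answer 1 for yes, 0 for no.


Input: hmkid
Reversed: dikmh
  Compare pos 0 ('h') with pos 4 ('d'): MISMATCH
  Compare pos 1 ('m') with pos 3 ('i'): MISMATCH
Result: not a palindrome

0


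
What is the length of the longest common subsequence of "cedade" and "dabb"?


LCS of "cedade" and "dabb"
DP table:
           d    a    b    b
      0    0    0    0    0
  c   0    0    0    0    0
  e   0    0    0    0    0
  d   0    1    1    1    1
  a   0    1    2    2    2
  d   0    1    2    2    2
  e   0    1    2    2    2
LCS length = dp[6][4] = 2

2


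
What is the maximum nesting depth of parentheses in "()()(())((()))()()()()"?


Input: "()()(())((()))()()()()"
Tracking depth:
  Position 0 '(': depth becomes 1
  Position 1 ')': depth becomes 0
  Position 2 '(': depth becomes 1
  Position 3 ')': depth becomes 0
  Position 4 '(': depth becomes 1
  Position 5 '(': depth becomes 2
  Position 6 ')': depth becomes 1
  Position 7 ')': depth becomes 0
  Position 8 '(': depth becomes 1
  Position 9 '(': depth becomes 2
  Position 10 '(': depth becomes 3
  Position 11 ')': depth becomes 2
  Position 12 ')': depth becomes 1
  Position 13 ')': depth becomes 0
  Position 14 '(': depth becomes 1
  Position 15 ')': depth becomes 0
  Position 16 '(': depth becomes 1
  Position 17 ')': depth becomes 0
  Position 18 '(': depth becomes 1
  Position 19 ')': depth becomes 0
  Position 20 '(': depth becomes 1
  Position 21 ')': depth becomes 0
Maximum depth reached: 3

3


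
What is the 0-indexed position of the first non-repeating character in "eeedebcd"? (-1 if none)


Input: eeedebcd
Character frequencies:
  'b': 1
  'c': 1
  'd': 2
  'e': 4
Scanning left to right for freq == 1:
  Position 0 ('e'): freq=4, skip
  Position 1 ('e'): freq=4, skip
  Position 2 ('e'): freq=4, skip
  Position 3 ('d'): freq=2, skip
  Position 4 ('e'): freq=4, skip
  Position 5 ('b'): unique! => answer = 5

5


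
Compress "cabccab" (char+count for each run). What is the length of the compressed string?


Input: cabccab
Runs:
  'c' x 1 => "c1"
  'a' x 1 => "a1"
  'b' x 1 => "b1"
  'c' x 2 => "c2"
  'a' x 1 => "a1"
  'b' x 1 => "b1"
Compressed: "c1a1b1c2a1b1"
Compressed length: 12

12


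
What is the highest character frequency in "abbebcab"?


Input: abbebcab
Character counts:
  'a': 2
  'b': 4
  'c': 1
  'e': 1
Maximum frequency: 4

4


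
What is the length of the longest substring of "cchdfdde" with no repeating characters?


Input: "cchdfdde"
Sliding window (track last position of each char):
  Position 0 ('c'): window [0,0] length 1 -- new best
  Position 1 ('c'): repeat (last at 0), move window start to 1
  Position 1 ('c'): window [1,1] length 1
  Position 2 ('h'): window [1,2] length 2 -- new best
  Position 3 ('d'): window [1,3] length 3 -- new best
  Position 4 ('f'): window [1,4] length 4 -- new best
  Position 5 ('d'): repeat (last at 3), move window start to 4
  Position 5 ('d'): window [4,5] length 2
  Position 6 ('d'): repeat (last at 5), move window start to 6
  Position 6 ('d'): window [6,6] length 1
  Position 7 ('e'): window [6,7] length 2
Longest substring with no repeats: "chdf" with length 4

4


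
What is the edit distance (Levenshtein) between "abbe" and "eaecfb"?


Computing edit distance: "abbe" -> "eaecfb"
DP table:
           e    a    e    c    f    b
      0    1    2    3    4    5    6
  a   1    1    1    2    3    4    5
  b   2    2    2    2    3    4    4
  b   3    3    3    3    3    4    4
  e   4    3    4    3    4    4    5
Edit distance = dp[4][6] = 5

5


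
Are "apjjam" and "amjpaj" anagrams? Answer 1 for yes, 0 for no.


Strings: "apjjam", "amjpaj"
Sorted first:  aajjmp
Sorted second: aajjmp
Sorted forms match => anagrams

1


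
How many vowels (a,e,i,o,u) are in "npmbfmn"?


Input: npmbfmn
Checking each character:
  'n' at position 0: consonant
  'p' at position 1: consonant
  'm' at position 2: consonant
  'b' at position 3: consonant
  'f' at position 4: consonant
  'm' at position 5: consonant
  'n' at position 6: consonant
Total vowels: 0

0


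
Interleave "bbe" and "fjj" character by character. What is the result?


Interleaving "bbe" and "fjj":
  Position 0: 'b' from first, 'f' from second => "bf"
  Position 1: 'b' from first, 'j' from second => "bj"
  Position 2: 'e' from first, 'j' from second => "ej"
Result: bfbjej

bfbjej


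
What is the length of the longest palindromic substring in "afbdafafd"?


Input: "afbdafafd"
Checking substrings for palindromes:
  [4:7] "afa" (len 3) => palindrome
  [5:8] "faf" (len 3) => palindrome
Longest palindromic substring: "afa" with length 3

3


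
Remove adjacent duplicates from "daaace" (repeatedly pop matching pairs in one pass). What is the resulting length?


Input: daaace
Stack-based adjacent duplicate removal:
  Read 'd': push. Stack: d
  Read 'a': push. Stack: da
  Read 'a': matches stack top 'a' => pop. Stack: d
  Read 'a': push. Stack: da
  Read 'c': push. Stack: dac
  Read 'e': push. Stack: dace
Final stack: "dace" (length 4)

4


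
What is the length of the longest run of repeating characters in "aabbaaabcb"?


Input: "aabbaaabcb"
Scanning for longest run:
  Position 1 ('a'): continues run of 'a', length=2
  Position 2 ('b'): new char, reset run to 1
  Position 3 ('b'): continues run of 'b', length=2
  Position 4 ('a'): new char, reset run to 1
  Position 5 ('a'): continues run of 'a', length=2
  Position 6 ('a'): continues run of 'a', length=3
  Position 7 ('b'): new char, reset run to 1
  Position 8 ('c'): new char, reset run to 1
  Position 9 ('b'): new char, reset run to 1
Longest run: 'a' with length 3

3


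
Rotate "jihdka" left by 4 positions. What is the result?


Input: "jihdka", rotate left by 4
First 4 characters: "jihd"
Remaining characters: "ka"
Concatenate remaining + first: "ka" + "jihd" = "kajihd"

kajihd


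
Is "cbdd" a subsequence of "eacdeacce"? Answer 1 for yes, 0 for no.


Check if "cbdd" is a subsequence of "eacdeacce"
Greedy scan:
  Position 0 ('e'): no match needed
  Position 1 ('a'): no match needed
  Position 2 ('c'): matches sub[0] = 'c'
  Position 3 ('d'): no match needed
  Position 4 ('e'): no match needed
  Position 5 ('a'): no match needed
  Position 6 ('c'): no match needed
  Position 7 ('c'): no match needed
  Position 8 ('e'): no match needed
Only matched 1/4 characters => not a subsequence

0


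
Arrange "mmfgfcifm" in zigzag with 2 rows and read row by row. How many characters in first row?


Zigzag "mmfgfcifm" into 2 rows:
Placing characters:
  'm' => row 0
  'm' => row 1
  'f' => row 0
  'g' => row 1
  'f' => row 0
  'c' => row 1
  'i' => row 0
  'f' => row 1
  'm' => row 0
Rows:
  Row 0: "mffim"
  Row 1: "mgcf"
First row length: 5

5


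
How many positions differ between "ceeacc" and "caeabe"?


Comparing "ceeacc" and "caeabe" position by position:
  Position 0: 'c' vs 'c' => same
  Position 1: 'e' vs 'a' => DIFFER
  Position 2: 'e' vs 'e' => same
  Position 3: 'a' vs 'a' => same
  Position 4: 'c' vs 'b' => DIFFER
  Position 5: 'c' vs 'e' => DIFFER
Positions that differ: 3

3
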